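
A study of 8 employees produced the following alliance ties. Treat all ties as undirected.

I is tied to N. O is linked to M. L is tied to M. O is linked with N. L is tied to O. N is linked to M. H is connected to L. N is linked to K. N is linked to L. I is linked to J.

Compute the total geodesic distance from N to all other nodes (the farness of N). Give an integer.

Distances from N: H:2, I:1, J:2, K:1, L:1, M:1, O:1.
Sum = 2 + 1 + 2 + 1 + 1 + 1 + 1 = 9.

9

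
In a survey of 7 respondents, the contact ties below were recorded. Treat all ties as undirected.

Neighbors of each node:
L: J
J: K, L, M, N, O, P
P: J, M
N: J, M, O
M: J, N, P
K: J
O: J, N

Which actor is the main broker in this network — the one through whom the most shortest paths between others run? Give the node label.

Unnormalized betweenness of each node: J:11, K:0, L:0, M:1/2, N:1/2, O:0, P:0.
J has the largest value, 11, making it the main broker — the node through which the most shortest paths run.

J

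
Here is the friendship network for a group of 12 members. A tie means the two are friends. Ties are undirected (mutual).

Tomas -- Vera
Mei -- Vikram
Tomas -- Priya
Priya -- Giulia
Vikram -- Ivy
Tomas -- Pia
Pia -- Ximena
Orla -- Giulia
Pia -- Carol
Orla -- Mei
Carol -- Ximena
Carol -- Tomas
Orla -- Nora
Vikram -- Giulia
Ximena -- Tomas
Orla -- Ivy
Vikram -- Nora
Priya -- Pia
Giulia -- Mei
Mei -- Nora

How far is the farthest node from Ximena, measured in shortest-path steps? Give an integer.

Distances from Ximena: Carol:1, Giulia:3, Ivy:5, Mei:4, Nora:5, Orla:4, Pia:1, Priya:2, Tomas:1, Vera:2, Vikram:4.
The largest is 5 (to Nora and Ivy), so the eccentricity of Ximena is 5.

5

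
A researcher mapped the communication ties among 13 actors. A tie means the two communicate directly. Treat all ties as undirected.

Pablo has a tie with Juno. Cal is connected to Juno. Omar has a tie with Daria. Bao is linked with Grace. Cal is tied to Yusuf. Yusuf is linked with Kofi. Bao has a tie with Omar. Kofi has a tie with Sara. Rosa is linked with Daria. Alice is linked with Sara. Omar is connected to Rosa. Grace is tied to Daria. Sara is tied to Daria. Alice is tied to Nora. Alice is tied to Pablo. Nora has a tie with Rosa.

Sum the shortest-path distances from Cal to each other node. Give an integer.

Distances from Cal: Alice:3, Bao:6, Daria:4, Grace:5, Juno:1, Kofi:2, Nora:4, Omar:5, Pablo:2, Rosa:5, Sara:3, Yusuf:1.
Sum = 3 + 6 + 4 + 5 + 1 + 2 + 4 + 5 + 2 + 5 + 3 + 1 = 41.

41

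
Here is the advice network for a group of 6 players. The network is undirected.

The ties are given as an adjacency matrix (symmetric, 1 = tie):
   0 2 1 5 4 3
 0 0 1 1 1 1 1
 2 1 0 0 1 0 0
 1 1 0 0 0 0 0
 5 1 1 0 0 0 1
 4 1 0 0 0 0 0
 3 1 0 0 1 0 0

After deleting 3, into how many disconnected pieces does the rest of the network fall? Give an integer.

3's neighbors (0 and 5) remain reachable from one another through other ties, so the rest of the network stays in one piece.

1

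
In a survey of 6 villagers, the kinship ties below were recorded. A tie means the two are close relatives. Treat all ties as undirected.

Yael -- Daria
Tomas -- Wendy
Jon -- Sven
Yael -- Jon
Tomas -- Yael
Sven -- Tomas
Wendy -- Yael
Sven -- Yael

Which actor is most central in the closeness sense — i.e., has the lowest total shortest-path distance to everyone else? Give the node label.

Farness (sum of distances to all others) for each node — Daria:9, Jon:8, Sven:7, Tomas:7, Wendy:8, Yael:5.
The smallest farness is 5, for Yael, so Yael has the highest closeness.

Yael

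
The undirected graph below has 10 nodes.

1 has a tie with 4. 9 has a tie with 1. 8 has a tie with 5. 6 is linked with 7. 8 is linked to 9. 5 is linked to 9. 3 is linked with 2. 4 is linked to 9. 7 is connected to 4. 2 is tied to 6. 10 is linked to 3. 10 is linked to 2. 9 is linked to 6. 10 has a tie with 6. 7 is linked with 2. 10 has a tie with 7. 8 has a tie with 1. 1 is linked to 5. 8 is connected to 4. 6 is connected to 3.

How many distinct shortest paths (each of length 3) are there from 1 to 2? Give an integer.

2

The shortest distance is 3. The length-3 paths are: 1–4–7–2; 1–9–6–2.
That gives 2 distinct shortest paths.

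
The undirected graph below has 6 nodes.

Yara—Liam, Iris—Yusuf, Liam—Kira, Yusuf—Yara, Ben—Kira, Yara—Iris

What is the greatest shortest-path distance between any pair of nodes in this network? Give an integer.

4

Eccentricity of each node (its greatest distance to any other): Ben:4, Iris:4, Kira:3, Liam:2, Yara:3, Yusuf:4.
The maximum eccentricity is 4, realized for instance by the pair Ben–Yusuf via Ben – Kira – Liam – Yara – Yusuf. So the diameter is 4.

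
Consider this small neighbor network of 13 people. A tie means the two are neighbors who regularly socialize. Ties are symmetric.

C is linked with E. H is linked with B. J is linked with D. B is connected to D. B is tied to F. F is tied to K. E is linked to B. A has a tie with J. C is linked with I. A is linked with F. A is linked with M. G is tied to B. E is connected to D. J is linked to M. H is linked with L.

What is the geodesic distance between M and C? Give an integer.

4

One shortest route is M – J – D – E – C, which uses 4 edges, and at distance 3 from M we only reach {B, E, K}, which does not include C. So d(M,C) = 4.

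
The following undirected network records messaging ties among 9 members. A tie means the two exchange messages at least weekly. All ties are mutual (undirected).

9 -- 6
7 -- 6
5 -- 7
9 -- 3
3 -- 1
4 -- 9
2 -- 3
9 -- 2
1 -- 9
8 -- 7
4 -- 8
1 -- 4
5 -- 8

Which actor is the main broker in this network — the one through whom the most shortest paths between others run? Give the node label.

9

Unnormalized betweenness of each node: 1:4/3, 2:0, 3:1/2, 4:43/6, 5:0, 6:29/6, 7:10/3, 8:31/6, 9:35/3.
9 has the largest value, 35/3, making it the main broker — the node through which the most shortest paths run.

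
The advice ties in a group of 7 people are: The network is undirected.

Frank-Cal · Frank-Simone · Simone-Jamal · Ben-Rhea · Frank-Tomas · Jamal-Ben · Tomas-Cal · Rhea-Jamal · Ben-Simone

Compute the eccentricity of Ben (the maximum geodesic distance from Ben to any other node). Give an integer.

3

Distances from Ben: Cal:3, Frank:2, Jamal:1, Rhea:1, Simone:1, Tomas:3.
The largest is 3 (to Tomas and Cal), so the eccentricity of Ben is 3.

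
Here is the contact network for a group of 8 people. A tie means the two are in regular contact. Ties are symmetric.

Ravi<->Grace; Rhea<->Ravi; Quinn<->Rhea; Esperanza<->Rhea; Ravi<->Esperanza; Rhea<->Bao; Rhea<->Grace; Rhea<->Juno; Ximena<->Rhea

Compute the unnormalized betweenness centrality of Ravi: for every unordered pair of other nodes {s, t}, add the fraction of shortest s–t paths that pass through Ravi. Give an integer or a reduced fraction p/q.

Pairs whose geodesics pass through Ravi — Esperanza–Grace: 1/2.
All other pairs contribute 0.
Summing the contributions gives betweenness(Ravi) = 1/2.

1/2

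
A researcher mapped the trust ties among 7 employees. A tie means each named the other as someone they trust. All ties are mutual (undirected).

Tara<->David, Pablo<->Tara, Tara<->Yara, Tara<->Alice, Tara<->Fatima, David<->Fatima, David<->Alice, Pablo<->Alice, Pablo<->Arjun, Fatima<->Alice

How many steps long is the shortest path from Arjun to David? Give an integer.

One shortest route is Arjun – Pablo – Tara – David, which uses 3 edges, and at distance 2 from Arjun we only reach {Alice, Tara}, which does not include David. So d(Arjun,David) = 3.

3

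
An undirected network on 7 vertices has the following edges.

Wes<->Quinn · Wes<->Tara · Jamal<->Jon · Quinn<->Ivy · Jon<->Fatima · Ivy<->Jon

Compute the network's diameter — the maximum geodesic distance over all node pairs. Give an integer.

5

Eccentricity of each node (its greatest distance to any other): Fatima:5, Ivy:3, Jamal:5, Jon:4, Quinn:3, Tara:5, Wes:4.
The maximum eccentricity is 5, realized for instance by the pair Fatima–Tara via Fatima – Jon – Ivy – Quinn – Wes – Tara. So the diameter is 5.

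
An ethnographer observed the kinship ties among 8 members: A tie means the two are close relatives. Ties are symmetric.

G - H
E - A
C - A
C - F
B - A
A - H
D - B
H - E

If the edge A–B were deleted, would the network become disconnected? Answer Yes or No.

Yes

Without the A–B edge there is no alternate route between A and B, so the network disconnects. It is a bridge.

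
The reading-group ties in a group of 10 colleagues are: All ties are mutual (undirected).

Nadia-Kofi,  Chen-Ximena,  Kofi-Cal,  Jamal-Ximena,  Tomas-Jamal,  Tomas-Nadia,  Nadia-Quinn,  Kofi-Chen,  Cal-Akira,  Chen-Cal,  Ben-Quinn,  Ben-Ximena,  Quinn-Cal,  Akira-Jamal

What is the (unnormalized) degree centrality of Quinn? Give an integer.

3

Quinn is directly tied to Ben, Cal, and Nadia. That is 3 neighbors, so the degree of Quinn is 3.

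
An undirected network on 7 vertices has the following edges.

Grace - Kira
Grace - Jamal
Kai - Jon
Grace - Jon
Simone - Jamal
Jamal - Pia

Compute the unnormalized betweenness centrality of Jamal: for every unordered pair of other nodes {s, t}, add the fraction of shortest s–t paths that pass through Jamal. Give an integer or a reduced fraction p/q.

9

Pairs whose geodesics pass through Jamal — Jon–Pia: 1; Jon–Simone: 1; Kai–Pia: 1; Kai–Simone: 1; Pia–Grace: 1; Pia–Simone: 1; Pia–Kira: 1; Grace–Simone: 1; Simone–Kira: 1.
All other pairs contribute 0.
Summing the contributions gives betweenness(Jamal) = 9.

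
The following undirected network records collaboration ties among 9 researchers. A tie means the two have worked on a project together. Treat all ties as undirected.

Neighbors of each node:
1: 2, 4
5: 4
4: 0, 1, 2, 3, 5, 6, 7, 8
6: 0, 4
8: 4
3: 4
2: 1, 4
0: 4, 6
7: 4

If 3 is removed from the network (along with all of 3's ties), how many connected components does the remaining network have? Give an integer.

3's neighbors (4) remain reachable from one another through other ties, so the rest of the network stays in one piece.

1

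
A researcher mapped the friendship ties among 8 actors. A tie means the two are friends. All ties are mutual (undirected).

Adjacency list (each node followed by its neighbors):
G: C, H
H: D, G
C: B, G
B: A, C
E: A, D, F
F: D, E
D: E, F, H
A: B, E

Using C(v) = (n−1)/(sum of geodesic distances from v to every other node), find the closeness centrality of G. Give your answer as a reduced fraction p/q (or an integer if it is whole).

Distances from G: A:3, B:2, C:1, D:2, E:3, F:3, H:1. Sum = 15.
n = 8, so closeness = 7/15.

7/15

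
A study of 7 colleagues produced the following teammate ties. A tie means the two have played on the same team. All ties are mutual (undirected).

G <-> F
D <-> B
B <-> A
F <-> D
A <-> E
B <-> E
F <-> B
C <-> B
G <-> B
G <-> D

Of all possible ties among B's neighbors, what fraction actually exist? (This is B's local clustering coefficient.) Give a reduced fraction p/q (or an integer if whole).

B's neighbors: A, C, D, E, F, and G (k = 6).
Possible neighbor pairs: C(6,2) = 15. Edges among them: A–E, D–F, D–G, F–G → e = 4.
Clustering(B) = 4/15.

4/15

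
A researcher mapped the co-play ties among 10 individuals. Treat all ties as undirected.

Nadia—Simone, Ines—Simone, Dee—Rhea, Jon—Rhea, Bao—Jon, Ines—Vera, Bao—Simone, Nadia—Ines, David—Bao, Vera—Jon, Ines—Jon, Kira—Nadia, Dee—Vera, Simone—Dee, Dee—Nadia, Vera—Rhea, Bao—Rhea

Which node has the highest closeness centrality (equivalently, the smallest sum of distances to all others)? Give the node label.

Farness (sum of distances to all others) for each node — Bao:15, David:23, Dee:15, Ines:15, Jon:15, Kira:23, Nadia:15, Rhea:15, Simone:14, Vera:16.
The smallest farness is 14, for Simone, so Simone has the highest closeness.

Simone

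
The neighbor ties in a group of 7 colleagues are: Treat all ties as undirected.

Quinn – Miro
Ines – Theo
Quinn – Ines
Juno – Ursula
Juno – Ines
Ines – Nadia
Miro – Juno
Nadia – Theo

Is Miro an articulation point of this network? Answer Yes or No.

Even without Miro, every remaining node can still reach every other (the residual graph is connected), so Miro is not a cut vertex.

No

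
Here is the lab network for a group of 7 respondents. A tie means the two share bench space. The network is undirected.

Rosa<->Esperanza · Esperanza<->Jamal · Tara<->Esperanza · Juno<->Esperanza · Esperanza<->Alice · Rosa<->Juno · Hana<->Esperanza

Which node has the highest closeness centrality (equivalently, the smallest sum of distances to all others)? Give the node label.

Esperanza

Farness (sum of distances to all others) for each node — Alice:11, Esperanza:6, Hana:11, Jamal:11, Juno:10, Rosa:10, Tara:11.
The smallest farness is 6, for Esperanza, so Esperanza has the highest closeness.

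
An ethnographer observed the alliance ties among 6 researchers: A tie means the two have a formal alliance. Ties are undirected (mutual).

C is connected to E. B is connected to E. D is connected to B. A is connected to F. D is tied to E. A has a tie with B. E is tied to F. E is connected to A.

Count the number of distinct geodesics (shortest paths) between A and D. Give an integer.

2

The shortest distance is 2. The length-2 paths are: A–E–D; A–B–D.
That gives 2 distinct shortest paths.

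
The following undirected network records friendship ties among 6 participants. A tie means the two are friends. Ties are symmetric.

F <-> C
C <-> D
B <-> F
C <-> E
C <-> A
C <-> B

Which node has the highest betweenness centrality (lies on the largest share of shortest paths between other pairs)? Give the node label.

Unnormalized betweenness of each node: A:0, B:0, C:9, D:0, E:0, F:0.
C has the largest value, 9, making it the main broker — the node through which the most shortest paths run.

C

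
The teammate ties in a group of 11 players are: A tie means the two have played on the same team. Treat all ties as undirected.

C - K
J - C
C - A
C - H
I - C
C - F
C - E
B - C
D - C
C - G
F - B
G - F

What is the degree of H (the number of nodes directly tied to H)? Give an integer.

H is directly tied to C. That is 1 neighbor, so the degree of H is 1.

1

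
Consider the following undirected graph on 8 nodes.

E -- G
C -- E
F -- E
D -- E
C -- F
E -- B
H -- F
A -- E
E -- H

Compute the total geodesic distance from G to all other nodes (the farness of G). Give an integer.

13

Distances from G: A:2, B:2, C:2, D:2, E:1, F:2, H:2.
Sum = 2 + 2 + 2 + 2 + 1 + 2 + 2 = 13.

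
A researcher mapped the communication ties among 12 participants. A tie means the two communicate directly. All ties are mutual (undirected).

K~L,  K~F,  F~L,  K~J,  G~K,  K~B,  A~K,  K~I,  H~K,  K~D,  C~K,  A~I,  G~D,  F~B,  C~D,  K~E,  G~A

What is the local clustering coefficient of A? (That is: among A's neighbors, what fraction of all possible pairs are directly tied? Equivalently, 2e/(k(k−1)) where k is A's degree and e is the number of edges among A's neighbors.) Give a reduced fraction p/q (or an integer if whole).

A's neighbors: G, I, and K (k = 3).
Possible neighbor pairs: C(3,2) = 3. Edges among them: G–K, I–K → e = 2.
Clustering(A) = 2/3.

2/3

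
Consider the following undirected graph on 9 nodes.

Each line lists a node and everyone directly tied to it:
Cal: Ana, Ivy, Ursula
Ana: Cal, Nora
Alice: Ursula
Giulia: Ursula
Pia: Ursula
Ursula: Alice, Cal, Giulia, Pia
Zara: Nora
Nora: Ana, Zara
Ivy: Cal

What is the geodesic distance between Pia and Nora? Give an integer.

One shortest route is Pia – Ursula – Cal – Ana – Nora, which uses 4 edges, and at distance 3 from Pia we only reach {Ana, Ivy}, which does not include Nora. So d(Pia,Nora) = 4.

4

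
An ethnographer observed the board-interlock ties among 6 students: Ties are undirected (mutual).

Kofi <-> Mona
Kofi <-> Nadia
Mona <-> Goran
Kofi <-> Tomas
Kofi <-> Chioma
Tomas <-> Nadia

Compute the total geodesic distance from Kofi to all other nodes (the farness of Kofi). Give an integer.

6

Distances from Kofi: Chioma:1, Goran:2, Mona:1, Nadia:1, Tomas:1.
Sum = 1 + 2 + 1 + 1 + 1 = 6.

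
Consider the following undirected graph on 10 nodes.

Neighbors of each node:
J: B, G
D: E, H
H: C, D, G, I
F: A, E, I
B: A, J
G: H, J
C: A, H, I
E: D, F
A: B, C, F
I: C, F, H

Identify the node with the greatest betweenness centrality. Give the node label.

H

Unnormalized betweenness of each node: A:8, B:7/2, C:23/6, D:17/6, E:11/6, F:6, G:29/6, H:12, I:17/6, J:7/3.
H has the largest value, 12, making it the main broker — the node through which the most shortest paths run.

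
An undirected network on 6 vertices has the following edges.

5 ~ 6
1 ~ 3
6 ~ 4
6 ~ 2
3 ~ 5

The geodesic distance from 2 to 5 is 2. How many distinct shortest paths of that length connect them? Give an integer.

The shortest distance is 2, and the only length-2 path is 2–6–5. So there is exactly 1 shortest path.

1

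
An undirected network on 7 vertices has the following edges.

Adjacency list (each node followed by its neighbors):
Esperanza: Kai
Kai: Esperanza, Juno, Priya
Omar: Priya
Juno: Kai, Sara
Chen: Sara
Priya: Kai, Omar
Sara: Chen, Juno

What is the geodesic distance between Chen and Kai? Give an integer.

One shortest route is Chen – Sara – Juno – Kai, which uses 3 edges, and at distance 2 from Chen we only reach {Juno}, which does not include Kai. So d(Chen,Kai) = 3.

3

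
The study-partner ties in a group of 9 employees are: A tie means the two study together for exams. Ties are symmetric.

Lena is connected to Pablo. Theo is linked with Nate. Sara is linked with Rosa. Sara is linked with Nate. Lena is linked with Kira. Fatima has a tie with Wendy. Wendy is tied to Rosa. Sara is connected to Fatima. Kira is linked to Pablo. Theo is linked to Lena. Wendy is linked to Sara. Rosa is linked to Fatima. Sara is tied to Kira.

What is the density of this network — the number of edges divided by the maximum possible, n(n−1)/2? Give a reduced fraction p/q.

There are 13 edges and 9 nodes, so the maximum possible is C(9,2) = 36.
Density = 13/36.

13/36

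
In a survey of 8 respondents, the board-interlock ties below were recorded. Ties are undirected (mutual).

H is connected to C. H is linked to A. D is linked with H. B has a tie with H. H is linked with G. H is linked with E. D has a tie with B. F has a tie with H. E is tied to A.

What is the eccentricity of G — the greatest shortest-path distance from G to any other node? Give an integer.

2

Distances from G: A:2, B:2, C:2, D:2, E:2, F:2, H:1.
The largest is 2 (to A, D, C, B, F, and E), so the eccentricity of G is 2.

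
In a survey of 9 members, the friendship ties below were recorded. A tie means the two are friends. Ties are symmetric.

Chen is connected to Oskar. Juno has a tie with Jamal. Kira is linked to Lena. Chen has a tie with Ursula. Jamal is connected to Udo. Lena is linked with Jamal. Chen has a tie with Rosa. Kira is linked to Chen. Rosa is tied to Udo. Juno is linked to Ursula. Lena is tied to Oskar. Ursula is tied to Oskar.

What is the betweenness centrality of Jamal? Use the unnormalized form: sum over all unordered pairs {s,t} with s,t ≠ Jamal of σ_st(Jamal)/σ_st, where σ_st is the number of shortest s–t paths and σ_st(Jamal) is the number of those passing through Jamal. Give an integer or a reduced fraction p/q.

35/6

Pairs whose geodesics pass through Jamal — Udo–Kira: 1/2; Udo–Lena: 1; Udo–Oskar: 1/2; Udo–Ursula: 1/2; Udo–Juno: 1; Rosa–Lena: 1/3; Rosa–Juno: 1/2; Kira–Juno: 1/2; Lena–Juno: 1.
All other pairs contribute 0.
Summing the contributions gives betweenness(Jamal) = 35/6.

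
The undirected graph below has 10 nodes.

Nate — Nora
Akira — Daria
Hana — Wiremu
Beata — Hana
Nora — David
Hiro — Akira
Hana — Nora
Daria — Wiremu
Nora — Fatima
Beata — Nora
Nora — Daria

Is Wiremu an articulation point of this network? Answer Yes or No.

Even without Wiremu, every remaining node can still reach every other (the residual graph is connected), so Wiremu is not a cut vertex.

No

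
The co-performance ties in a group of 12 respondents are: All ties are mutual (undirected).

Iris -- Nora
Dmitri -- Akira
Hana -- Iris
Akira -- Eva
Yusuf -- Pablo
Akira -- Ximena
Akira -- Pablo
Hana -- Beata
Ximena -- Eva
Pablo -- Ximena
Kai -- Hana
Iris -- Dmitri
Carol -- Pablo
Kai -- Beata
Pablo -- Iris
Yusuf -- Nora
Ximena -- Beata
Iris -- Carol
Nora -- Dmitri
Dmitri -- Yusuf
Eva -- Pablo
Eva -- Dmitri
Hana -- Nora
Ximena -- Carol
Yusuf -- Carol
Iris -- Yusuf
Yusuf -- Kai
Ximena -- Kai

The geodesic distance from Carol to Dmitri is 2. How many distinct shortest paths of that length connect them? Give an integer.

The shortest distance is 2. The length-2 paths are: Carol–Iris–Dmitri; Carol–Yusuf–Dmitri.
That gives 2 distinct shortest paths.

2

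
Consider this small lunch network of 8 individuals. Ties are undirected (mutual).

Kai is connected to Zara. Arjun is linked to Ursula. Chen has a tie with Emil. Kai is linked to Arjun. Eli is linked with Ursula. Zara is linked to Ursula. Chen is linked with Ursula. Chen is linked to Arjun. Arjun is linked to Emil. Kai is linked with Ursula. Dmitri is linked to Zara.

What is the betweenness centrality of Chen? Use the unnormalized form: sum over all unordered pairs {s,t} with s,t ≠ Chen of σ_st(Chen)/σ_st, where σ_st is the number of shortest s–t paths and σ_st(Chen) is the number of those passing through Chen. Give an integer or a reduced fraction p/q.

5/3

Pairs whose geodesics pass through Chen — Ursula–Emil: 1/2; Zara–Emil: 1/3; Dmitri–Emil: 1/3; Emil–Eli: 1/2.
All other pairs contribute 0.
Summing the contributions gives betweenness(Chen) = 5/3.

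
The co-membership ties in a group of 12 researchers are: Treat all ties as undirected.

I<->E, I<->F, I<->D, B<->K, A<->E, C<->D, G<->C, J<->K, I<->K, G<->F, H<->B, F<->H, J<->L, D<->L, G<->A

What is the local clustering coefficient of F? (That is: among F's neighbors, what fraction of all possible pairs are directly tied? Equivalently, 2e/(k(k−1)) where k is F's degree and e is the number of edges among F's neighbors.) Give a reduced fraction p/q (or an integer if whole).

F's neighbors: G, H, and I (k = 3).
Possible neighbor pairs: C(3,2) = 3. Edges among them: none → e = 0.
Clustering(F) = 0/3 = 0.

0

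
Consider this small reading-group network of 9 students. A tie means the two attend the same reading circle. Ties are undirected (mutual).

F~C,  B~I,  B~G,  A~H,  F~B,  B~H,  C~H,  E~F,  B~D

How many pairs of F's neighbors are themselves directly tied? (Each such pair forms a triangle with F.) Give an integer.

F's neighbors are B, C, and E, but none of them are tied to each other, so no triangle contains F.

0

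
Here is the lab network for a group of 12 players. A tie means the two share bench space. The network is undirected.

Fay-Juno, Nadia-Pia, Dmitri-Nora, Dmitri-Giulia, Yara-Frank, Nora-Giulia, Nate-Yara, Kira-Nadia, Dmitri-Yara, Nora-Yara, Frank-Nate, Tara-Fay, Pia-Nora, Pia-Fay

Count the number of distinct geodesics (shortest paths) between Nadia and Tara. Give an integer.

1

The shortest distance is 3, and the only length-3 path is Nadia–Pia–Fay–Tara. So there is exactly 1 shortest path.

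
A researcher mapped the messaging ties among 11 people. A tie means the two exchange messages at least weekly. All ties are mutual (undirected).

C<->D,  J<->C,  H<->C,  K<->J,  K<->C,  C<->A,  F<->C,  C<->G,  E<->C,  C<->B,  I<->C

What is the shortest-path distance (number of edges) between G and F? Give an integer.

2

One shortest route is G – C – F, which uses 2 edges, and G and F are not directly tied, so nothing shorter exists. So d(G,F) = 2.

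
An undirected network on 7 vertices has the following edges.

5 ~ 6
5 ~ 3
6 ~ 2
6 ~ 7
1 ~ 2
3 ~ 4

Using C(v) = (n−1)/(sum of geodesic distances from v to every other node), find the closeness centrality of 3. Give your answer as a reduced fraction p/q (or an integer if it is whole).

3/7

Distances from 3: 1:4, 2:3, 4:1, 5:1, 6:2, 7:3. Sum = 14.
n = 7, so closeness = 6/14 = 3/7.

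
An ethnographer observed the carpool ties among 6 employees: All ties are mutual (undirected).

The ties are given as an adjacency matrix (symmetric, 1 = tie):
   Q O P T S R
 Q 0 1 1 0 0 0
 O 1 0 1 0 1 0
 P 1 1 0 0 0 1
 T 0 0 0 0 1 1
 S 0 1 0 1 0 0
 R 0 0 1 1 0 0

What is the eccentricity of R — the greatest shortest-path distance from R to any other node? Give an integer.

Distances from R: O:2, P:1, Q:2, S:2, T:1.
The largest is 2 (to Q, O, and S), so the eccentricity of R is 2.

2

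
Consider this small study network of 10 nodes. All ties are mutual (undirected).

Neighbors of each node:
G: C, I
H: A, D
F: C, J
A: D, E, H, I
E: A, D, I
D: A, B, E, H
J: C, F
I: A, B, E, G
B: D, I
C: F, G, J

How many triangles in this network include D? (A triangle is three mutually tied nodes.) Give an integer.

D's neighbors: A, B, E, and H.
Neighbor pairs that are themselves tied: D–A–E; D–A–H. Each forms one triangle with D, for 2 in total.

2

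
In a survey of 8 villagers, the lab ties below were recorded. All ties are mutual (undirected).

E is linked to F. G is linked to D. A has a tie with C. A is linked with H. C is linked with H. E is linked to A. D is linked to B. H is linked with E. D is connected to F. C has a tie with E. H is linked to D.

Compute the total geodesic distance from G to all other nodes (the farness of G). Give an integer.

Distances from G: A:3, B:2, C:3, D:1, E:3, F:2, H:2.
Sum = 3 + 2 + 3 + 1 + 3 + 2 + 2 = 16.

16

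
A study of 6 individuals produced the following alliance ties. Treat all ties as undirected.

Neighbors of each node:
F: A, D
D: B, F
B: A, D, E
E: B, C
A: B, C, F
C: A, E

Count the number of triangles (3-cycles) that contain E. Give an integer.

E's neighbors are B and C, but none of them are tied to each other, so no triangle contains E.

0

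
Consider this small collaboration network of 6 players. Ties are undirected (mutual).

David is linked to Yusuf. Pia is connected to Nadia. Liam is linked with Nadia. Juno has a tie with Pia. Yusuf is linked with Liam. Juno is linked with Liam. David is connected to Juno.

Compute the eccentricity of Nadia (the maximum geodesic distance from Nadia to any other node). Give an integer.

Distances from Nadia: David:3, Juno:2, Liam:1, Pia:1, Yusuf:2.
The largest is 3 (to David), so the eccentricity of Nadia is 3.

3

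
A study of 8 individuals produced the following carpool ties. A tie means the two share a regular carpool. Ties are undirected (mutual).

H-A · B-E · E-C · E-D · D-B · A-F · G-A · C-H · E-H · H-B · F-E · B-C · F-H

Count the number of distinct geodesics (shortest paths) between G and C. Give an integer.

The shortest distance is 3, and the only length-3 path is G–A–H–C. So there is exactly 1 shortest path.

1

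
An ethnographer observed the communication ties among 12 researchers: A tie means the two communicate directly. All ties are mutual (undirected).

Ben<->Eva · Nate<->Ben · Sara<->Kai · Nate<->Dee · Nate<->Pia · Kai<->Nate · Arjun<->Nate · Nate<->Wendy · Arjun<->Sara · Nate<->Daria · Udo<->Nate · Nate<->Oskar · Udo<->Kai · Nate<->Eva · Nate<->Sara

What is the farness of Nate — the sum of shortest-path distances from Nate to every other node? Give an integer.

11

Distances from Nate: Arjun:1, Ben:1, Daria:1, Dee:1, Eva:1, Kai:1, Oskar:1, Pia:1, Sara:1, Udo:1, Wendy:1.
Sum = 1 + 1 + 1 + 1 + 1 + 1 + 1 + 1 + 1 + 1 + 1 = 11.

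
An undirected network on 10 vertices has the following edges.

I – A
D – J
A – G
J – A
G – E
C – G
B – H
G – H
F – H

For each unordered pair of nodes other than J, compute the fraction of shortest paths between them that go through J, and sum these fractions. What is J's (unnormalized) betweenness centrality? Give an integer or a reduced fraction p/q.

8

Pairs whose geodesics pass through J — F–D: 1; A–D: 1; C–D: 1; E–D: 1; D–B: 1; D–I: 1; D–H: 1; D–G: 1.
All other pairs contribute 0.
Summing the contributions gives betweenness(J) = 8.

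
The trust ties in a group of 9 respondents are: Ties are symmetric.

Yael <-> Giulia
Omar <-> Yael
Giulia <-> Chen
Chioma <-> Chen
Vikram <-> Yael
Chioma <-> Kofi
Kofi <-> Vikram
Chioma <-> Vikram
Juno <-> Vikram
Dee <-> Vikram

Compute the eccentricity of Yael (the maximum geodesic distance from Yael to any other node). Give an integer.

2

Distances from Yael: Chen:2, Chioma:2, Dee:2, Giulia:1, Juno:2, Kofi:2, Omar:1, Vikram:1.
The largest is 2 (to Chen, Dee, Kofi, Chioma, and Juno), so the eccentricity of Yael is 2.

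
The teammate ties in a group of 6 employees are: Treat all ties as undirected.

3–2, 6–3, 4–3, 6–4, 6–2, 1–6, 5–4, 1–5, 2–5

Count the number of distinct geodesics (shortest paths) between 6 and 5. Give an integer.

The shortest distance is 2. The length-2 paths are: 6–1–5; 6–4–5; 6–2–5.
That gives 3 distinct shortest paths.

3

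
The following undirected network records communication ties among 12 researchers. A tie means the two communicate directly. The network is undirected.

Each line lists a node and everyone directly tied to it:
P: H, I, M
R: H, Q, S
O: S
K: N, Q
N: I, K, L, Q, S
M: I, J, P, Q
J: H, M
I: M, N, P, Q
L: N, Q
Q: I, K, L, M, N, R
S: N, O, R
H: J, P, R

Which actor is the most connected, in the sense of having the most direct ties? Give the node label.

Q

Degrees — H:3, I:4, J:2, K:2, L:2, M:4, N:5, O:1, P:3, Q:6, R:3, S:3.
The maximum is 6, attained only by Q.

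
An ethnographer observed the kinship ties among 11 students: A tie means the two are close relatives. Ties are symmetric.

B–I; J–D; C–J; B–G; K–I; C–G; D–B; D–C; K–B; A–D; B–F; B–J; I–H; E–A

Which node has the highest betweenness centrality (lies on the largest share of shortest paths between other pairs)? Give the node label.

Unnormalized betweenness of each node: A:9, B:29, C:2, D:53/3, E:0, F:0, G:5/3, H:0, I:9, J:5/3, K:0.
B has the largest value, 29, making it the main broker — the node through which the most shortest paths run.

B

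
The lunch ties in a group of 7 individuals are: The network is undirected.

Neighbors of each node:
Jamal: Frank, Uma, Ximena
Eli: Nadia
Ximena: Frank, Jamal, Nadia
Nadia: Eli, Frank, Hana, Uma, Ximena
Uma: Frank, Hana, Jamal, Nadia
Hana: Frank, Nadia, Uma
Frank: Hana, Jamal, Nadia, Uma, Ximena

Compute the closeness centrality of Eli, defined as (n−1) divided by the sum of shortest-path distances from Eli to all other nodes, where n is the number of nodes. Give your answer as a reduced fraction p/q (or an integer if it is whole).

Distances from Eli: Frank:2, Hana:2, Jamal:3, Nadia:1, Uma:2, Ximena:2. Sum = 12.
n = 7, so closeness = 6/12 = 1/2.

1/2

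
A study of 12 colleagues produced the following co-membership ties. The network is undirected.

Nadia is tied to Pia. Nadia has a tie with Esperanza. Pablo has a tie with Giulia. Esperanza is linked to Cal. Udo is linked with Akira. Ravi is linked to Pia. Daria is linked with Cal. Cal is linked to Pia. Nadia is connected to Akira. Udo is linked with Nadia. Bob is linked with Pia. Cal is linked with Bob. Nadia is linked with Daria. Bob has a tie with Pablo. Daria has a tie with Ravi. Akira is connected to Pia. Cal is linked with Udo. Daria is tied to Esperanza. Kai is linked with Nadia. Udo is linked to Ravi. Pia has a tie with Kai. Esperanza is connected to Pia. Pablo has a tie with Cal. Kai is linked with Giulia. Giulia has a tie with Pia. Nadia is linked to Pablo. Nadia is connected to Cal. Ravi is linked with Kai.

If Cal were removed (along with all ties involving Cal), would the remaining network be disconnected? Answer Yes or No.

Even without Cal, every remaining node can still reach every other (the residual graph is connected), so Cal is not a cut vertex.

No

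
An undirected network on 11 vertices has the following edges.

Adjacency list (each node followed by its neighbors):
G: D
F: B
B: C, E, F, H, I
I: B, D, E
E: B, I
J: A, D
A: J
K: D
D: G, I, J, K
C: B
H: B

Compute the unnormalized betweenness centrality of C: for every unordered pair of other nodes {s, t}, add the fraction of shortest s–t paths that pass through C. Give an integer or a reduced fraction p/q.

0

No shortest path between any pair of other nodes passes through C.
Summing the contributions gives betweenness(C) = 0.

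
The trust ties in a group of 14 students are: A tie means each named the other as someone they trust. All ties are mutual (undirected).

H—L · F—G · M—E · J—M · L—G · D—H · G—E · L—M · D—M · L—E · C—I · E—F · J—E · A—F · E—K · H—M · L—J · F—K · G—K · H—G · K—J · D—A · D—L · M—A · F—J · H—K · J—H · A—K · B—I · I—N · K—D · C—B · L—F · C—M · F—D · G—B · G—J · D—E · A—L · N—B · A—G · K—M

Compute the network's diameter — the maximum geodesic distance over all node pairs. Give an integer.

4

Eccentricity of each node (its greatest distance to any other): A:3, B:3, C:3, D:4, E:3, F:3, G:2, H:3, I:3, J:3, K:3, L:3, M:3, N:4.
The maximum eccentricity is 4, realized for instance by the pair D–N via D – M – C – I – N. So the diameter is 4.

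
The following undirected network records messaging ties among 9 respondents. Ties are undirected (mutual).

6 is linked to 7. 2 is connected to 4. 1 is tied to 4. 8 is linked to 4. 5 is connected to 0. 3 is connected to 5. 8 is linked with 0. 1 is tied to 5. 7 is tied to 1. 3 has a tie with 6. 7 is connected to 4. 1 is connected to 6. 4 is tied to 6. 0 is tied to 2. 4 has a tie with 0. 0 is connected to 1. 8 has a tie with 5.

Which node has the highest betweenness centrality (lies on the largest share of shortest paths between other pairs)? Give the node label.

Unnormalized betweenness of each node: 0:19/6, 1:17/6, 2:0, 3:1/2, 4:41/6, 5:10/3, 6:3, 7:0, 8:1/3.
4 has the largest value, 41/6, making it the main broker — the node through which the most shortest paths run.

4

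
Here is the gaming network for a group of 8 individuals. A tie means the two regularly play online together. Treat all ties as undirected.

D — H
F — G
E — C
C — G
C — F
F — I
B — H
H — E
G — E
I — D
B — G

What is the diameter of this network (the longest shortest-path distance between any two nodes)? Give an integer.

Eccentricity of each node (its greatest distance to any other): B:3, C:3, D:3, E:3, F:3, G:3, H:3, I:3.
The maximum eccentricity is 3, realized for instance by the pair G–D via G – B – H – D. So the diameter is 3.

3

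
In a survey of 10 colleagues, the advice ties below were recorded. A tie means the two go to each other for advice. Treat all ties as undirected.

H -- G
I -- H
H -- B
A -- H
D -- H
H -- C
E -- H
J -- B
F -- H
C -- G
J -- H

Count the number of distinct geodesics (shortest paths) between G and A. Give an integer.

The shortest distance is 2, and the only length-2 path is G–H–A. So there is exactly 1 shortest path.

1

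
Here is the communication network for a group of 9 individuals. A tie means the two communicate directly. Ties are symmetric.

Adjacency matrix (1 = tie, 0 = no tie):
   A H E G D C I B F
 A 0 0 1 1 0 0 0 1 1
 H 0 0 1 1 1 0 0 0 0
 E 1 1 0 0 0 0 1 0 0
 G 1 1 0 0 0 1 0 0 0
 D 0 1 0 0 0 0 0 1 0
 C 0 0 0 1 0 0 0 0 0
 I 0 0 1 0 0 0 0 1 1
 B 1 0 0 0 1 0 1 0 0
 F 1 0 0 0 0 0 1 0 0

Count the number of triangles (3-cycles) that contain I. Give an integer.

I's neighbors are B, E, and F, but none of them are tied to each other, so no triangle contains I.

0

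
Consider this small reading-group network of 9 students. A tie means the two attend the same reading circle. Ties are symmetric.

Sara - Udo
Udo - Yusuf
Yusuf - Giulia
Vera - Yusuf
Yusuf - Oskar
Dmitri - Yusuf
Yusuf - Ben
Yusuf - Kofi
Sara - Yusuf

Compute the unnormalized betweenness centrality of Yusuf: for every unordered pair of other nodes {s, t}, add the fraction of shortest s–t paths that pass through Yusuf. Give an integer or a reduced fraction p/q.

Pairs whose geodesics pass through Yusuf — Dmitri–Ben: 1; Dmitri–Udo: 1; Dmitri–Kofi: 1; Dmitri–Oskar: 1; Dmitri–Vera: 1; Dmitri–Giulia: 1; Dmitri–Sara: 1; Ben–Udo: 1; Ben–Kofi: 1; Ben–Oskar: 1; Ben–Vera: 1; Ben–Giulia: 1; Ben–Sara: 1; Udo–Kofi: 1 … (+13 more pairs).
All other pairs contribute 0.
Summing the contributions gives betweenness(Yusuf) = 27.

27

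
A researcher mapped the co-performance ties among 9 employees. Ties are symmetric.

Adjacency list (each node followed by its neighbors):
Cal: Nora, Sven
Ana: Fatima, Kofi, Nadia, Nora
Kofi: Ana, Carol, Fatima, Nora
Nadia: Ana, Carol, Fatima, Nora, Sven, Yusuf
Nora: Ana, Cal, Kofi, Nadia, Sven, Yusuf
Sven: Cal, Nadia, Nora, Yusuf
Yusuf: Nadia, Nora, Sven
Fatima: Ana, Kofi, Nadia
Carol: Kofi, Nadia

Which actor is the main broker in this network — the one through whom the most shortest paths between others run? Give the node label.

Unnormalized betweenness of each node: Ana:5/6, Cal:0, Carol:1/4, Fatima:1/4, Kofi:29/12, Nadia:8, Nora:23/3, Sven:19/12, Yusuf:0.
Nadia has the largest value, 8, making it the main broker — the node through which the most shortest paths run.

Nadia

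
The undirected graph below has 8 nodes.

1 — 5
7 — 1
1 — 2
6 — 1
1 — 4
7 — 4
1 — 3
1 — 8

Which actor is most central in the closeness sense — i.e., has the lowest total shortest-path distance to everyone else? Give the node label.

1

Farness (sum of distances to all others) for each node — 1:7, 2:13, 3:13, 4:12, 5:13, 6:13, 7:12, 8:13.
The smallest farness is 7, for 1, so 1 has the highest closeness.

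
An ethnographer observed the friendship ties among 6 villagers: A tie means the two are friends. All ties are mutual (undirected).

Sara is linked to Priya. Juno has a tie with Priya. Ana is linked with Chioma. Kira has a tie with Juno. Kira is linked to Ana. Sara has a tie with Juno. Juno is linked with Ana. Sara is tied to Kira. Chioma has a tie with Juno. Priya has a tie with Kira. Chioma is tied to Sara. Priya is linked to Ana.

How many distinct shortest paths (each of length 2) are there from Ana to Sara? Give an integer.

4

The shortest distance is 2. The length-2 paths are: Ana–Kira–Sara; Ana–Juno–Sara; Ana–Chioma–Sara; Ana–Priya–Sara.
That gives 4 distinct shortest paths.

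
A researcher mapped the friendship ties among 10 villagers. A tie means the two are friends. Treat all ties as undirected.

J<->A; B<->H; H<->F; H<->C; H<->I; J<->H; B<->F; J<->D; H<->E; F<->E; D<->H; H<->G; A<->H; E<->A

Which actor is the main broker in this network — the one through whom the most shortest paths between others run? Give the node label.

Unnormalized betweenness of each node: A:1/2, B:0, C:0, D:0, E:1/2, F:1/2, G:0, H:29, I:0, J:1/2.
H has the largest value, 29, making it the main broker — the node through which the most shortest paths run.

H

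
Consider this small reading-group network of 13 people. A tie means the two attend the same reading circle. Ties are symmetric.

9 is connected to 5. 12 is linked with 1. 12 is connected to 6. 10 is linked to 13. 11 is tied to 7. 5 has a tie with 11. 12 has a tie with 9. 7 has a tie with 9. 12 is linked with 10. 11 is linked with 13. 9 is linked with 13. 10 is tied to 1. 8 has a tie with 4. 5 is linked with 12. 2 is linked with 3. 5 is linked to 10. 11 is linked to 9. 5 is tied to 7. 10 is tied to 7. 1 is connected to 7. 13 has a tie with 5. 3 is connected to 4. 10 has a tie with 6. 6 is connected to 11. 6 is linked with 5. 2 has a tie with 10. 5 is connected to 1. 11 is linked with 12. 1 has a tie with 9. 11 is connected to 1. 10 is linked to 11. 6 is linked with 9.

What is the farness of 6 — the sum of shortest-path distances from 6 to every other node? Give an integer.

Distances from 6: 1:2, 2:2, 3:3, 4:4, 5:1, 7:2, 8:5, 9:1, 10:1, 11:1, 12:1, 13:2.
Sum = 2 + 2 + 3 + 4 + 1 + 2 + 5 + 1 + 1 + 1 + 1 + 2 = 25.

25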